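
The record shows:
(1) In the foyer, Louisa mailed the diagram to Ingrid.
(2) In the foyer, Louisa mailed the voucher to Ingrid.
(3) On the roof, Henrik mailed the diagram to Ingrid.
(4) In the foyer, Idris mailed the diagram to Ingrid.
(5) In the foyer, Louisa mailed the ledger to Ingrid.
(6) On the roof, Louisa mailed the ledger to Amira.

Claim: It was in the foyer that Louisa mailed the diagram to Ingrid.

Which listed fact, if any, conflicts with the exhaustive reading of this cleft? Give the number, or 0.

0

The cleft puts "in the foyer" in focus and presupposes the open proposition with agent = Louisa, thing = the diagram, recipient = Ingrid.
Exhaustivity: in the foyer is the only setting satisfying that background.
Every other fact differs from the presupposition on some backgrounded slot, so none challenges the exhaustivity.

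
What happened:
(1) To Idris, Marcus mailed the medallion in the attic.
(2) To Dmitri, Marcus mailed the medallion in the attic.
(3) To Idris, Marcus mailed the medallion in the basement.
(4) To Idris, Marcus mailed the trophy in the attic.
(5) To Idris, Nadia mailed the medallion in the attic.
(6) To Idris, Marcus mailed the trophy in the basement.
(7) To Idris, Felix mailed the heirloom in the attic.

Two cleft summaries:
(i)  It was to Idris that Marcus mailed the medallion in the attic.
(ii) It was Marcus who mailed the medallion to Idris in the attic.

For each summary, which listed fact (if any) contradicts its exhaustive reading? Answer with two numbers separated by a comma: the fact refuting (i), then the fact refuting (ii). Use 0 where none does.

2, 5

Summary (i) focuses "Idris" (the recipient); background agent = Marcus, thing = the medallion, setting = in the attic. Fact (2) matches that background with recipient = Dmitri — refutes (i).
Summary (ii) focuses "Marcus" (the agent); background thing = the medallion, recipient = Idris, setting = in the attic. Fact (5) matches that background with agent = Nadia — refutes (ii).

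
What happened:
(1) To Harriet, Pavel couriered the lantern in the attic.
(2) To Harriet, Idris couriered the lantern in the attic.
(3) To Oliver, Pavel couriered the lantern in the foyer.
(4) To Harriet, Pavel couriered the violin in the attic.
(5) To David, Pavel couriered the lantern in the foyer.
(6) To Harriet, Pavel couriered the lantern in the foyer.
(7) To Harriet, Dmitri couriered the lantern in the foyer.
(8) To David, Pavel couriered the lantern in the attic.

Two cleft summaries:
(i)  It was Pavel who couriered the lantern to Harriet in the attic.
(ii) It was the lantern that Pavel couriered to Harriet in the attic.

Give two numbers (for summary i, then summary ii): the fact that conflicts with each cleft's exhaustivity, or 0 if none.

(i): focus "Pavel". Looking for the lantern as thing and Harriet as recipient and in the attic as setting with some other agent — fact (2) has Idris there. Refuted.
(ii): focus "the lantern". Looking for Pavel as agent and Harriet as recipient and in the attic as setting with some other thing — fact (4) has the violin there. Refuted.

2, 4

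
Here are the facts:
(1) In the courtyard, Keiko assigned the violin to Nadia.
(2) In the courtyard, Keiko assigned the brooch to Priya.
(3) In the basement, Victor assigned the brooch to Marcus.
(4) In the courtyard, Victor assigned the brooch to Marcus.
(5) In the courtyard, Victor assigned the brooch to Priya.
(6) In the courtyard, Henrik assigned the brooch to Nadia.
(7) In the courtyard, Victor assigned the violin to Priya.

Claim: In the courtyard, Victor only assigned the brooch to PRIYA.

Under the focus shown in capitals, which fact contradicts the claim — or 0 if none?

The capitals mark "Priya" as focus. So "only" rules out other recipients, with the rest (Victor as agent and the brooch as thing and in the courtyard as setting) as background.
Fact (4) matches on Victor as agent and the brooch as thing and in the courtyard as setting, but has recipient = Marcus instead. That refutes the claim.

4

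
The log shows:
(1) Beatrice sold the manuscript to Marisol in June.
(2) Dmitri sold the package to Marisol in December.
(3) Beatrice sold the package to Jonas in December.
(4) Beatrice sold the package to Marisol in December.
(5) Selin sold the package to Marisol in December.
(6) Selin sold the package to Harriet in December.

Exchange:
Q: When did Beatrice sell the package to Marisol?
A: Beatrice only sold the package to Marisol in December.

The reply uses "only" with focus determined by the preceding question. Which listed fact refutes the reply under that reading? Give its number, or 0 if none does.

Answering "When did ...?" puts focus on the setting — here, "in December".
"Only" then excludes alternative settings while the background — same agent, thing, recipient (Beatrice / the package / Marisol) — is held fixed.
No fact keeps same agent, thing, recipient (Beatrice / the package / Marisol) while changing the setting; every other fact differs on something backgrounded. The reply stands.
(Fact (3) would refute a reading with focus on the recipient — but that is not what the question asks.)

0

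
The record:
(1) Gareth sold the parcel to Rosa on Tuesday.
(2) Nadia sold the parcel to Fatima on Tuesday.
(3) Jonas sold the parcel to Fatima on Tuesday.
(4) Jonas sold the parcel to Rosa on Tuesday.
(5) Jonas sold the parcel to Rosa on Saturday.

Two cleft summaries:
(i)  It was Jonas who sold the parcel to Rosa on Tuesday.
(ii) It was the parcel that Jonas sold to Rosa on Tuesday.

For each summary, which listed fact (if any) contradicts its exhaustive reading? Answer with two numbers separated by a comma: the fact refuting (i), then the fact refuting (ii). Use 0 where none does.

1, 0

Summary (i) focuses "Jonas" (the agent); background same thing, recipient, setting (the parcel / Rosa / on Tuesday). Fact (1) matches that background with agent = Gareth — refutes (i).
Summary (ii) focuses "the parcel" (the thing); background same agent, recipient, setting (Jonas / Rosa / on Tuesday). No fact matches that background with a different thing, so 0.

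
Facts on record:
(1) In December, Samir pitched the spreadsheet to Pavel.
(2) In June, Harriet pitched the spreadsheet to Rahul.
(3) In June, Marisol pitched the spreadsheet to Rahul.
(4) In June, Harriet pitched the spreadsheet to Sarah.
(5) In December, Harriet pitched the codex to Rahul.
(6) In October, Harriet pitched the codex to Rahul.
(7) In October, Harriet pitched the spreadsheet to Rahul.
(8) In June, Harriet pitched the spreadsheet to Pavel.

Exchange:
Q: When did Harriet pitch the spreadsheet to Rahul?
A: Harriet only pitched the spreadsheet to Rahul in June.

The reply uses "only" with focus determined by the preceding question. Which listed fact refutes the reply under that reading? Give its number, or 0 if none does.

7

Answering "When did ...?" puts focus on the setting — here, "in June".
"Only" then excludes alternative settings while the background — agent = Harriet, thing = the spreadsheet, recipient = Rahul — is held fixed.
Fact (7) shares the background with a different setting (in October) — counterexample.
(Fact (4) would refute a reading with focus on the recipient — but that is not what the question asks.)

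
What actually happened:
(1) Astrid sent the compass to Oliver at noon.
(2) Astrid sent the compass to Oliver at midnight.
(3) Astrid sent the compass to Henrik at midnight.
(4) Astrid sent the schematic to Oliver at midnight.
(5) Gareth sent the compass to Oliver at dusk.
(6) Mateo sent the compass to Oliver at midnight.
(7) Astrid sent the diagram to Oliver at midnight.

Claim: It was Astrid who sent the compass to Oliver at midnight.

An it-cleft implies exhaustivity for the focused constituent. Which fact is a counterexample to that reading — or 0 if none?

6

Focus of the cleft: "Astrid" (the agent). Presupposed background: the compass as thing and Oliver as recipient and at midnight as setting.
The exhaustive reading says no other agent fits that background.
Fact (6) shares the background but with agent = Mateo; exhaustivity is violated.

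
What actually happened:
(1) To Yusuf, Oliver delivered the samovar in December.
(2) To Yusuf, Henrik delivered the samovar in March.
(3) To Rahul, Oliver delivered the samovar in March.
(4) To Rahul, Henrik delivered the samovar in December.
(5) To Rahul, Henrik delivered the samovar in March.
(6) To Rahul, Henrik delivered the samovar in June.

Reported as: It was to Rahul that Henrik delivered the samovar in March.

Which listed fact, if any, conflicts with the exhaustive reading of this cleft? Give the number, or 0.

The cleft puts "Rahul" in focus and presupposes the open proposition with agent = Henrik, thing = the samovar, setting = in March.
The exhaustive reading says no other recipient fits that background.
But fact (2) also has agent = Henrik, thing = the samovar, setting = in March, with recipient = Yusuf — so the exhaustive reading fails.

2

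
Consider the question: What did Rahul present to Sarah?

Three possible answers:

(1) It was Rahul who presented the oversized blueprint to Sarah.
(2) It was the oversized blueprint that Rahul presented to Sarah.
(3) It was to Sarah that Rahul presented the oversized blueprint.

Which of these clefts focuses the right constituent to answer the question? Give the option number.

2

The question word "what" targets the direct object.
Option (1) clefts "Rahul" — the subject (agent), not what was asked.
Option (2) clefts "the oversized blueprint" — that matches what the question asks about.
Option (3) clefts "to Sarah" — the recipient, not what was asked.
So the congruent reply is (2).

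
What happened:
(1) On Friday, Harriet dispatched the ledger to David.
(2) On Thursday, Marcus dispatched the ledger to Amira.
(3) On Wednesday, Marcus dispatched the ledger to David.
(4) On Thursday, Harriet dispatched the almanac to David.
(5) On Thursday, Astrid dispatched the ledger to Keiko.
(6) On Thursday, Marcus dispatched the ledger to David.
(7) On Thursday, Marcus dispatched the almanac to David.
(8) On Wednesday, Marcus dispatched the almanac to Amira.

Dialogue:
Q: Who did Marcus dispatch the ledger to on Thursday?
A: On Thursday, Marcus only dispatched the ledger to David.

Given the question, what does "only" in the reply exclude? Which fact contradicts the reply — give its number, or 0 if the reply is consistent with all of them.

2

Answering "Who did ... to ...?" puts focus on the recipient — here, "David".
"Only" then excludes alternative recipients while the background — same agent, thing, setting (Marcus / the ledger / on Thursday) — is held fixed.
Fact (2) shares the background with a different recipient (Amira) — counterexample.
(Fact (3) would refute a reading with focus on the setting — but that is not what the question asks.)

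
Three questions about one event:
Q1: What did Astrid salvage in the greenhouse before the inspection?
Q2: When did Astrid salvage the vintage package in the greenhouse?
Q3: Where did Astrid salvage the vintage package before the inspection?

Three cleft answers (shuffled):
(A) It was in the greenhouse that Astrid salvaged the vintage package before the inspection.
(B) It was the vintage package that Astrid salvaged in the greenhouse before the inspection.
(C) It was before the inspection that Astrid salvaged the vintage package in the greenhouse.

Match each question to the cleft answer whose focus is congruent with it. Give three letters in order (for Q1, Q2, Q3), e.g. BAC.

BCA

Q1 asks about the direct object; cleft (B) focuses "the vintage package", which is the direct object — so Q1 → B.
Q2 asks about the time; cleft (C) focuses "before the inspection", which is the time — so Q2 → C.
Q3 asks about the location; cleft (A) focuses "in the greenhouse", which is the location — so Q3 → A.
Mapping: Q1→B, Q2→C, Q3→A.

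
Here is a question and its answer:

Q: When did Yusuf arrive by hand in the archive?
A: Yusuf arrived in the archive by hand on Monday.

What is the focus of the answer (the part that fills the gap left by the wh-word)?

The wh-word "when" asks about the time.
In the answer, "Yusuf", "by hand" and "in the archive" are given — repeated from the question.
The constituent filling the time gap is "on Monday"; that is the focus and would carry nuclear stress.

on Monday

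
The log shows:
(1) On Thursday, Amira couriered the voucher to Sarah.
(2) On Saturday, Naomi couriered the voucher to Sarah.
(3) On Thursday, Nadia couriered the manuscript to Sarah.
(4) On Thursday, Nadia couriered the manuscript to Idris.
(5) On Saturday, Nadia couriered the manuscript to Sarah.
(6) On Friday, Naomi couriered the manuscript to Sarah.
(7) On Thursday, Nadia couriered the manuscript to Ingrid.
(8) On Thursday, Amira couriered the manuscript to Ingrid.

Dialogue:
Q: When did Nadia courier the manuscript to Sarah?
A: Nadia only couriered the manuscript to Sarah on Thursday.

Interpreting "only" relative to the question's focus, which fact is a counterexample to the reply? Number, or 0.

5

Answering "When did ...?" puts focus on the setting — here, "on Thursday".
"Only" then excludes alternative settings while the background — same agent, thing, recipient (Nadia / the manuscript / Sarah) — is held fixed.
Fact (5) shares the background with a different setting (on Saturday) — counterexample.
(Fact (4) would refute a reading with focus on the recipient — but that is not what the question asks.)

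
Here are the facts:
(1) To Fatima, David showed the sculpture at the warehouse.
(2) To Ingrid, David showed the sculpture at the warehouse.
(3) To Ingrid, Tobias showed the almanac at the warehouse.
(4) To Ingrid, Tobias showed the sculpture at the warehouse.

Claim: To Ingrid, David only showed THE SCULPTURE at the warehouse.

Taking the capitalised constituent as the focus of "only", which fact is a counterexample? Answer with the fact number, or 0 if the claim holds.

0

Focus (in capitals) is "the sculpture" — the thing. "Only" excludes alternative things while holding fixed agent = David, recipient = Ingrid, setting = at the warehouse.
No fact matches agent = David, recipient = Ingrid, setting = at the warehouse with a different thing — every other fact differs on at least one backgrounded slot. So no fact refutes it.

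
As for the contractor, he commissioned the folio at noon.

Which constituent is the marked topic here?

the contractor

The construction explicitly marks "the contractor" as what the sentence is about — the topic.
The remainder of the clause is the comment (what is said about the topic).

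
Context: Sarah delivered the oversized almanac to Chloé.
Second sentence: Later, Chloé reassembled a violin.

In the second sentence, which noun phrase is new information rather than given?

"Chloé" in the second sentence is given — already mentioned in the context.
"a violin" has no antecedent in the context; it is discourse-new (the indefinite article also signals a new referent).

a violin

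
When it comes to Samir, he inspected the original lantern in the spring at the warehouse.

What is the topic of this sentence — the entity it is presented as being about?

The construction explicitly marks "Samir" as what the sentence is about — the topic.
The remainder of the clause is the comment (what is said about the topic).

Samir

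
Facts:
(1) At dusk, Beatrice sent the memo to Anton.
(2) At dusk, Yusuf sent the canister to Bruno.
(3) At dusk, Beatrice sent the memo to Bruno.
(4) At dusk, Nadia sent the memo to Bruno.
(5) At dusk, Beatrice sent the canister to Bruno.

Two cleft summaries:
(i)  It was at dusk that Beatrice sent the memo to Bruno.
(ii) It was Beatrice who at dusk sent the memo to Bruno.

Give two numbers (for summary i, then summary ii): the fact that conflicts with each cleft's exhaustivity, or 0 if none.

Summary (i) focuses "at dusk" (the setting); background Beatrice as agent and the memo as thing and Bruno as recipient. No fact matches that background with a different setting, so 0.
Summary (ii) focuses "Beatrice" (the agent); background the memo as thing and Bruno as recipient and at dusk as setting. Fact (4) matches that background with agent = Nadia — refutes (ii).

0, 4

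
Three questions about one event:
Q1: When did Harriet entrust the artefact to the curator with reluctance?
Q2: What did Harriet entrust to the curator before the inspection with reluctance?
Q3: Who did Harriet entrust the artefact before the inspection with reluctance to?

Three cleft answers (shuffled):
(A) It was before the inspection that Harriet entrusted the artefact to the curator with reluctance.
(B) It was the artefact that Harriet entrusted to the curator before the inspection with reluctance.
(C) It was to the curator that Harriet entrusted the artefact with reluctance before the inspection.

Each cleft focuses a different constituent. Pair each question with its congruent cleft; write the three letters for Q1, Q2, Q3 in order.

ABC

Q1 asks about the time; cleft (A) focuses "before the inspection", which is the time — so Q1 → A.
Q2 asks about the direct object; cleft (B) focuses "the artefact", which is the direct object — so Q2 → B.
Q3 asks about the recipient; cleft (C) focuses "to the curator", which is the recipient — so Q3 → C.
Mapping: Q1→A, Q2→B, Q3→C.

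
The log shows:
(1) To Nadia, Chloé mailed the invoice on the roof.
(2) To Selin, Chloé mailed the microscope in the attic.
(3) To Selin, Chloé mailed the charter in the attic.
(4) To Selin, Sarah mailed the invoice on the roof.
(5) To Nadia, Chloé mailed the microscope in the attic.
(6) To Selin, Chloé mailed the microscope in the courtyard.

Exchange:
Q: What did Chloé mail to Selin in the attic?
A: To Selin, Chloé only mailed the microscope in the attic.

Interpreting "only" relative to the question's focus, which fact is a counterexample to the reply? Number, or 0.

Answering "What did ...?" puts focus on the thing — here, "the microscope".
"Only" then excludes alternative things while the background — same agent, recipient, setting (Chloé / Selin / in the attic) — is held fixed.
Fact (3) shares the background with a different thing (the charter) — counterexample.
(Fact (6) would refute a reading with focus on the setting — but that is not what the question asks.)

3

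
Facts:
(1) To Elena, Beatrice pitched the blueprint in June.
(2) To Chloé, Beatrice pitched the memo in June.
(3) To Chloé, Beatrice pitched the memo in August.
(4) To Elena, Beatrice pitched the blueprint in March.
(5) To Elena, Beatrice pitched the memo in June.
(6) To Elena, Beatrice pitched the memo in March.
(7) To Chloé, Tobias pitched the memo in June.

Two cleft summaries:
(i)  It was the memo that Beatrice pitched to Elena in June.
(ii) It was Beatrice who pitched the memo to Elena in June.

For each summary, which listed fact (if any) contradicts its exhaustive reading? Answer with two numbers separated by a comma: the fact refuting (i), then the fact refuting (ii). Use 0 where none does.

Summary (i) focuses "the memo" (the thing); background agent = Beatrice, recipient = Elena, setting = in June. Fact (1) matches that background with thing = the blueprint — refutes (i).
Summary (ii) focuses "Beatrice" (the agent); background thing = the memo, recipient = Elena, setting = in June. No fact matches that background with a different agent, so 0.

1, 0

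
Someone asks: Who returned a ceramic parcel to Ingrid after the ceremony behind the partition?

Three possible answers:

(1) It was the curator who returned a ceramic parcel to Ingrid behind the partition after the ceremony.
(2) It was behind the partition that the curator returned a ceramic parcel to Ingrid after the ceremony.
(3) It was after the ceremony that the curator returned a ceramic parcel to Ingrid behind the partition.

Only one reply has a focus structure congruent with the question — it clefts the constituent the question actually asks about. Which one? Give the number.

The question word "who" targets the subject (agent).
Option (1) clefts "the curator" — that matches what the question asks about.
Option (2) clefts "behind the partition" — the location, not what was asked.
Option (3) clefts "after the ceremony" — the time, not what was asked.
So the congruent reply is (1).

1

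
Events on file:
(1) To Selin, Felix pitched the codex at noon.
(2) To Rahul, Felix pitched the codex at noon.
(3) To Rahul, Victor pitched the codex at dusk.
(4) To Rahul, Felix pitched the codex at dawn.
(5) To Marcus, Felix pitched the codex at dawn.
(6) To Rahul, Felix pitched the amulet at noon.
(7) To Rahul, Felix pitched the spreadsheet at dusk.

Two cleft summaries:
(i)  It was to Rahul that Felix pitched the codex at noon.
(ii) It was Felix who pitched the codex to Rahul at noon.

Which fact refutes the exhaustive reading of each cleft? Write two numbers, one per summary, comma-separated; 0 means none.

1, 0

Summary (i) focuses "Rahul" (the recipient); background same agent, thing, setting (Felix / the codex / at noon). Fact (1) matches that background with recipient = Selin — refutes (i).
Summary (ii) focuses "Felix" (the agent); background same thing, recipient, setting (the codex / Rahul / at noon). No fact matches that background with a different agent, so 0.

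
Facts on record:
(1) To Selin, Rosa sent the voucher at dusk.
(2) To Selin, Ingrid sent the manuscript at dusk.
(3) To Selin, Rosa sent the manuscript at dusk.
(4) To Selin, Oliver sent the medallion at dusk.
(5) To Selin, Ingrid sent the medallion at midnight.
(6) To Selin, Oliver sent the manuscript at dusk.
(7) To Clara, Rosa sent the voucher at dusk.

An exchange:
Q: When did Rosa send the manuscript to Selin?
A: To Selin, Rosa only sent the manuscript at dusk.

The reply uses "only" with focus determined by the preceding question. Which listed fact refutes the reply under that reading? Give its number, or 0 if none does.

0

The question "When did ...?" targets the setting, so in the reply the focus falls on "at dusk".
"Only" then excludes alternative settings while the background — Rosa as agent and the manuscript as thing and Selin as recipient — is held fixed.
No listed fact shares that background with another setting. Nothing contradicts the reply.
(Fact (1) would refute a reading with focus on the thing — but that is not what the question asks.)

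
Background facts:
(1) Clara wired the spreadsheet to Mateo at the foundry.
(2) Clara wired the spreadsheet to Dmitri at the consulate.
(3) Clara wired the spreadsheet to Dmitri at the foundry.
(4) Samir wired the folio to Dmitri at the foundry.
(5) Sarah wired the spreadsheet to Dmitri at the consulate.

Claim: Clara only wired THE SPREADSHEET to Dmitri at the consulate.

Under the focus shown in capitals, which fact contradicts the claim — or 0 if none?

0

Focus (in capitals) is "the spreadsheet" — the thing. "Only" excludes alternative things while holding fixed same agent, recipient, setting (Clara / Dmitri / at the consulate).
Every other fact changes something in the background, not just the thing. Nothing refutes the claim.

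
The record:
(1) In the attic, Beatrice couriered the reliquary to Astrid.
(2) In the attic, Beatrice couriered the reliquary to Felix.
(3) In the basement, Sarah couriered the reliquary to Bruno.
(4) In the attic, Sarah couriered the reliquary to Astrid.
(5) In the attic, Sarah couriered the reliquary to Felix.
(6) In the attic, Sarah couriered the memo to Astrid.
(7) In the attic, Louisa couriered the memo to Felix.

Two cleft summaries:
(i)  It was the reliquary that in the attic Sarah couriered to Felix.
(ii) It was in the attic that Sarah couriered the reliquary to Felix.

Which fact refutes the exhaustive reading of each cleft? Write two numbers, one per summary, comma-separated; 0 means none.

0, 0

Summary (i) focuses "the reliquary" (the thing); background Sarah as agent and Felix as recipient and in the attic as setting. No fact matches that background with a different thing, so 0.
Summary (ii) focuses "in the attic" (the setting); background Sarah as agent and the reliquary as thing and Felix as recipient. No fact matches that background with a different setting, so 0.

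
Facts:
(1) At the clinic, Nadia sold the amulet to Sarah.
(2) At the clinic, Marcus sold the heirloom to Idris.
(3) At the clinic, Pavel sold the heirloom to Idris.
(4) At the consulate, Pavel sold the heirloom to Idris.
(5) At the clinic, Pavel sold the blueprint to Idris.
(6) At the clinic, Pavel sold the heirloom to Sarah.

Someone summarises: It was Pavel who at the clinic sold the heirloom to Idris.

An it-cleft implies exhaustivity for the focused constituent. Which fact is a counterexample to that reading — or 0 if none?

Focus of the cleft: "Pavel" (the agent). Presupposed background: the heirloom as thing and Idris as recipient and at the clinic as setting.
Exhaustivity: Pavel is the only agent satisfying that background.
But fact (2) also has the heirloom as thing and Idris as recipient and at the clinic as setting, with agent = Marcus — so the exhaustive reading fails.

2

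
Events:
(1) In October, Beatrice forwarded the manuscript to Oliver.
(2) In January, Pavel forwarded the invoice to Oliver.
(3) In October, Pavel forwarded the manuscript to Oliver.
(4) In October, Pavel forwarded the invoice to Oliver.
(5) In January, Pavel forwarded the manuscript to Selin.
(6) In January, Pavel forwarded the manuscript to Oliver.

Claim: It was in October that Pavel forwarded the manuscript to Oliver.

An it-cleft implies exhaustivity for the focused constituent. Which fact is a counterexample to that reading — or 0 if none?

Focus of the cleft: "in October" (the setting). Presupposed background: Pavel as agent and the manuscript as thing and Oliver as recipient.
The exhaustive reading says no other setting fits that background.
Fact (6) shares the background but with setting = in January; exhaustivity is violated.

6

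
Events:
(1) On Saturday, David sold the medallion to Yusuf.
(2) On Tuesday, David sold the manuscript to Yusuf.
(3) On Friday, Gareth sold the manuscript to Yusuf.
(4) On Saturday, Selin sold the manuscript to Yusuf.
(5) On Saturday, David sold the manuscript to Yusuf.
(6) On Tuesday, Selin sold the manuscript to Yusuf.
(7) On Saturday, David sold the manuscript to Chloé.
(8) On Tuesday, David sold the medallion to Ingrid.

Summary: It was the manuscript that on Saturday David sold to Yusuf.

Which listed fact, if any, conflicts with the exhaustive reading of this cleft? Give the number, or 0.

Focus of the cleft: "the manuscript" (the thing). Presupposed background: same agent, recipient, setting (David / Yusuf / on Saturday).
The exhaustive reading says no other thing fits that background.
But fact (1) also has same agent, recipient, setting (David / Yusuf / on Saturday), with thing = the medallion — so the exhaustive reading fails.

1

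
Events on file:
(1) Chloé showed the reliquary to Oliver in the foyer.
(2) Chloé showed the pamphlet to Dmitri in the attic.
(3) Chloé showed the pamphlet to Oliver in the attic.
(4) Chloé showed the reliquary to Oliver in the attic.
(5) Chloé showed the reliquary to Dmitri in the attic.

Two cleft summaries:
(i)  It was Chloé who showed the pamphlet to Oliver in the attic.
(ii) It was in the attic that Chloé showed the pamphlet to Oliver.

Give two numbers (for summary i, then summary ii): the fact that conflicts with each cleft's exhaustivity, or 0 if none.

Summary (i) focuses "Chloé" (the agent); background thing = the pamphlet, recipient = Oliver, setting = in the attic. No fact matches that background with a different agent, so 0.
Summary (ii) focuses "in the attic" (the setting); background agent = Chloé, thing = the pamphlet, recipient = Oliver. No fact matches that background with a different setting, so 0.

0, 0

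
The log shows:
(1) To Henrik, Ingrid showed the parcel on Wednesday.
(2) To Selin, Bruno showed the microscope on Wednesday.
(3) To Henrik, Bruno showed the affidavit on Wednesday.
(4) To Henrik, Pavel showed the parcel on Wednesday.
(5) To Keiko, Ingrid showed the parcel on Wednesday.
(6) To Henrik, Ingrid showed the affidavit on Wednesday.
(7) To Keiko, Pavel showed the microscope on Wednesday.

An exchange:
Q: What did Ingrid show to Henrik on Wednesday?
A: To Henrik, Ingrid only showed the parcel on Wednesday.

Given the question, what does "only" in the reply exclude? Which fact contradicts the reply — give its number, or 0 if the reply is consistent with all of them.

6

The question "What did ...?" targets the thing, so in the reply the focus falls on "the parcel".
So "only" ranges over things; the rest (same agent, recipient, setting (Ingrid / Henrik / on Wednesday)) is presupposed.
Fact (6) keeps same agent, recipient, setting (Ingrid / Henrik / on Wednesday) but has thing = the affidavit; that refutes the reply.
(Fact (5) would refute a reading with focus on the recipient — but that is not what the question asks.)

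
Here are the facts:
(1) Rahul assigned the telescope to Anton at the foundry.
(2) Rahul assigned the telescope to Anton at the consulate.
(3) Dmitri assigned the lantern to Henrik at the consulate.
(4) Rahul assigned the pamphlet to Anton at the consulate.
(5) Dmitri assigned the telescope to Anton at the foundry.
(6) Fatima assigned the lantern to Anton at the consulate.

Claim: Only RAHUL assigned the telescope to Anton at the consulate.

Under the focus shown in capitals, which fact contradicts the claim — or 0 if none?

The capitals mark "Rahul" as focus. So "only" rules out other agents, with the rest (same thing, recipient, setting (the telescope / Anton / at the consulate)) as background.
Every other fact changes something in the background, not just the agent. Nothing refutes the claim.

0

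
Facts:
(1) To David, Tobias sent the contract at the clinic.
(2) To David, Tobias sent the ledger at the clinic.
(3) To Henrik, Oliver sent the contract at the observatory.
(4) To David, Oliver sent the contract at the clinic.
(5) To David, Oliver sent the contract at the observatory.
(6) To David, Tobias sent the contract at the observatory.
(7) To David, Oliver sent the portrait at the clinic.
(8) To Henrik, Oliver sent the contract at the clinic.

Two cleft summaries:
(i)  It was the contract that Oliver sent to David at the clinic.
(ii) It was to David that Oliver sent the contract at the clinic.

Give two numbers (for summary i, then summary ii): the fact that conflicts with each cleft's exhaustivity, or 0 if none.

7, 8

Summary (i) focuses "the contract" (the thing); background Oliver as agent and David as recipient and at the clinic as setting. Fact (7) matches that background with thing = the portrait — refutes (i).
Summary (ii) focuses "David" (the recipient); background Oliver as agent and the contract as thing and at the clinic as setting. Fact (8) matches that background with recipient = Henrik — refutes (ii).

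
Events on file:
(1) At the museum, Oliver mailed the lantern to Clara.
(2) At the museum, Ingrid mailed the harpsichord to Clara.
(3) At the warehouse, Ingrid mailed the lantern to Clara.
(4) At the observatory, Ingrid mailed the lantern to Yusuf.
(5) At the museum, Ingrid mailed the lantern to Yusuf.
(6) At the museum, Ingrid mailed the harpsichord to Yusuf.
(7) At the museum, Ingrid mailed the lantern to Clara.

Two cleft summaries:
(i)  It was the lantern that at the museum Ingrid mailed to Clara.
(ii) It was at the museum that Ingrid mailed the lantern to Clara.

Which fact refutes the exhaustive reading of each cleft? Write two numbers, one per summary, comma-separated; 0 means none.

2, 3

Summary (i) focuses "the lantern" (the thing); background agent = Ingrid, recipient = Clara, setting = at the museum. Fact (2) matches that background with thing = the harpsichord — refutes (i).
Summary (ii) focuses "at the museum" (the setting); background agent = Ingrid, thing = the lantern, recipient = Clara. Fact (3) matches that background with setting = at the warehouse — refutes (ii).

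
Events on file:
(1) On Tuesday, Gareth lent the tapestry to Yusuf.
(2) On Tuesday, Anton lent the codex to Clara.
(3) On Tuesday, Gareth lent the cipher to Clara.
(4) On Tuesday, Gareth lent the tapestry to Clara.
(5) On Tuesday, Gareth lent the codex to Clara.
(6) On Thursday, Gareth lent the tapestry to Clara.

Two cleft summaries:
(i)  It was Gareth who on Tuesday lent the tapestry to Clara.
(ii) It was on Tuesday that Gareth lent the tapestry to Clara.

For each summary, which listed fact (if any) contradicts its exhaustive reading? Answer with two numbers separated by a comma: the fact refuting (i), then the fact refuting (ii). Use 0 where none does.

Summary (i) focuses "Gareth" (the agent); background same thing, recipient, setting (the tapestry / Clara / on Tuesday). No fact matches that background with a different agent, so 0.
Summary (ii) focuses "on Tuesday" (the setting); background same agent, thing, recipient (Gareth / the tapestry / Clara). Fact (6) matches that background with setting = on Thursday — refutes (ii).

0, 6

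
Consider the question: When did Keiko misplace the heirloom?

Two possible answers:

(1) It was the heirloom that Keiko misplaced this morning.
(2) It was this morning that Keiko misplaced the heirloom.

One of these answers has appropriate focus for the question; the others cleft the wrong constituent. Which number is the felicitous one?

The question word "when" targets the time.
Option (1) clefts "the heirloom" — the direct object, not what was asked.
Option (2) clefts "this morning" — that matches what the question asks about.
So the congruent reply is (2).

2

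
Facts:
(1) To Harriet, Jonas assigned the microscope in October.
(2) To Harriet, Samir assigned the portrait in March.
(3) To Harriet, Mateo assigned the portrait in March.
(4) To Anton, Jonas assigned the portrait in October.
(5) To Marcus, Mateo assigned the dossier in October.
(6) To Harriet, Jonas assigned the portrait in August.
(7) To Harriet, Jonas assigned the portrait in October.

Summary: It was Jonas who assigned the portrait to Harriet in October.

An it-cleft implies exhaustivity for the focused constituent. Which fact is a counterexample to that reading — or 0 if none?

The cleft puts "Jonas" in focus and presupposes the open proposition with the portrait as thing and Harriet as recipient and in October as setting.
Exhaustivity: Jonas is the only agent satisfying that background.
No listed fact matches the background with a different agent. Exhaustivity holds.

0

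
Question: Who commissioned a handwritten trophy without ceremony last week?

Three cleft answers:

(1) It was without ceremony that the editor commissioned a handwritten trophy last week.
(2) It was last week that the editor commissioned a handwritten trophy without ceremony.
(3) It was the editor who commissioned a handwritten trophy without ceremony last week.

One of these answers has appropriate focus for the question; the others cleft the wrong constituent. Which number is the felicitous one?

3

The question word "who" targets the subject (agent).
Option (1) clefts "without ceremony" — the manner, not what was asked.
Option (2) clefts "last week" — the time, not what was asked.
Option (3) clefts "the editor" — that matches what the question asks about.
So the congruent reply is (3).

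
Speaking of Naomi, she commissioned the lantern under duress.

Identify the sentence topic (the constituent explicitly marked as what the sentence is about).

Naomi

The construction explicitly marks "Naomi" as what the sentence is about — the topic.
The remainder of the clause is the comment (what is said about the topic).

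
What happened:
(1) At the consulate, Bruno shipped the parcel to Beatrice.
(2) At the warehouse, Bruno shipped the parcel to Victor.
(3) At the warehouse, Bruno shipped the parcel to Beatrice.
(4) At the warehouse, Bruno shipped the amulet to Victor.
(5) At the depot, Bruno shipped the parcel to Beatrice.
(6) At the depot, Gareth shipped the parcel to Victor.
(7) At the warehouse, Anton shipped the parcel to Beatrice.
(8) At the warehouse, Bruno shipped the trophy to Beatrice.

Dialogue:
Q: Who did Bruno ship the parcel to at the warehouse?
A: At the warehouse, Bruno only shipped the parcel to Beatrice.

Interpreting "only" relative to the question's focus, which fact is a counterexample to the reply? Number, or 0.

2

The question "Who did ... to ...?" targets the recipient, so in the reply the focus falls on "Beatrice".
So "only" ranges over recipients; the rest (agent = Bruno, thing = the parcel, setting = at the warehouse) is presupposed.
Fact (2) keeps agent = Bruno, thing = the parcel, setting = at the warehouse but has recipient = Victor; that refutes the reply.
(Fact (8) would refute a reading with focus on the thing — but that is not what the question asks.)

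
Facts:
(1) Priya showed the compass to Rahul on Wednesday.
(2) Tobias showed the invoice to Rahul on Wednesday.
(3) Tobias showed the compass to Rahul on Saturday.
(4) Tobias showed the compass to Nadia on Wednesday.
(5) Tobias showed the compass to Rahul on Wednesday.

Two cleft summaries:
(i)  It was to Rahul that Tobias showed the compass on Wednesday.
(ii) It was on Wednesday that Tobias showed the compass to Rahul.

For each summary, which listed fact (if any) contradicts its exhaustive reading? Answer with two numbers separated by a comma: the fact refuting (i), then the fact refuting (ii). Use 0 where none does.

4, 3

Summary (i) focuses "Rahul" (the recipient); background same agent, thing, setting (Tobias / the compass / on Wednesday). Fact (4) matches that background with recipient = Nadia — refutes (i).
Summary (ii) focuses "on Wednesday" (the setting); background same agent, thing, recipient (Tobias / the compass / Rahul). Fact (3) matches that background with setting = on Saturday — refutes (ii).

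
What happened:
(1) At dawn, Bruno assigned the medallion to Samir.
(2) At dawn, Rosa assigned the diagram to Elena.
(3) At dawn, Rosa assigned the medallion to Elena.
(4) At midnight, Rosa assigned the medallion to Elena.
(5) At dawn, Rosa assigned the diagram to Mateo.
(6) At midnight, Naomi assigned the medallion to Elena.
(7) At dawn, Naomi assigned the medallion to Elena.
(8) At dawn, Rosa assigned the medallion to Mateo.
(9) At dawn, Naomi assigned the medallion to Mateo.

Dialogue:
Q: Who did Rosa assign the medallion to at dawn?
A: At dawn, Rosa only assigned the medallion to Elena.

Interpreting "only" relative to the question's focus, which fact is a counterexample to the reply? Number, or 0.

The question "Who did ... to ...?" targets the recipient, so in the reply the focus falls on "Elena".
So "only" ranges over recipients; the rest (Rosa as agent and the medallion as thing and at dawn as setting) is presupposed.
Fact (8) keeps Rosa as agent and the medallion as thing and at dawn as setting but has recipient = Mateo; that refutes the reply.
(Fact (2) would refute a reading with focus on the thing — but that is not what the question asks.)

8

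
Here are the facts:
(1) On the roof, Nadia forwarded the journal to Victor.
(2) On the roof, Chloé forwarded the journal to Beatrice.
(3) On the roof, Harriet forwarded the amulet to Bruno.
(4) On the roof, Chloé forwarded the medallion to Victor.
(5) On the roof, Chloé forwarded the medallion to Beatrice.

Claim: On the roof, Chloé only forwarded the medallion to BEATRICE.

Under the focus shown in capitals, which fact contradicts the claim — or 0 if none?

4

The capitals mark "Beatrice" as focus. So "only" rules out other recipients, with the rest (Chloé as agent and the medallion as thing and on the roof as setting) as background.
Fact (4) shares the background but differs in recipient (Victor) — a counterexample.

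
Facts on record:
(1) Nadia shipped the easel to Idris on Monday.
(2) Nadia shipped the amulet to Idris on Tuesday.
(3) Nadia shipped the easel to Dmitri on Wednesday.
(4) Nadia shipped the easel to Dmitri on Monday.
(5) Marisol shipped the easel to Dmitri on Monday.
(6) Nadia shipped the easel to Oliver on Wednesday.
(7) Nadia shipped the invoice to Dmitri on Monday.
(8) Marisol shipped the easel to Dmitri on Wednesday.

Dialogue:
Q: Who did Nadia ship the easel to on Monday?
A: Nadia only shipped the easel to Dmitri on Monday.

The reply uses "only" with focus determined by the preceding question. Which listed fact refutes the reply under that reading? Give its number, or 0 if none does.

1

The question "Who did ... to ...?" targets the recipient, so in the reply the focus falls on "Dmitri".
"Only" then excludes alternative recipients while the background — same agent, thing, setting (Nadia / the easel / on Monday) — is held fixed.
Fact (1) keeps same agent, thing, setting (Nadia / the easel / on Monday) but has recipient = Idris; that refutes the reply.
(Fact (3) would refute a reading with focus on the setting — but that is not what the question asks.)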